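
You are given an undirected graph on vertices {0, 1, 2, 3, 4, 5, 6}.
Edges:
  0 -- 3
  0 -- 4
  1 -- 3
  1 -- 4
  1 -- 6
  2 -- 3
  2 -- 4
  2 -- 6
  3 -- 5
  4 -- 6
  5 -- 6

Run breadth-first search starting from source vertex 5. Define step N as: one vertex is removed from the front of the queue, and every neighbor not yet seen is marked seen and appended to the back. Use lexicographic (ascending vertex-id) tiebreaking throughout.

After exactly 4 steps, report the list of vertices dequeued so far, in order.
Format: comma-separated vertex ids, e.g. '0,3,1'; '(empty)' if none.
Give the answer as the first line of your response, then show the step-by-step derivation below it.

5,3,6,0

step 1: dequeue 5; queue=[3,6]; order=5
step 2: dequeue 3; queue=[6,0,1,2]; order=5,3
step 3: dequeue 6; queue=[0,1,2,4]; order=5,3,6
step 4: dequeue 0; queue=[1,2,4]; order=5,3,6,0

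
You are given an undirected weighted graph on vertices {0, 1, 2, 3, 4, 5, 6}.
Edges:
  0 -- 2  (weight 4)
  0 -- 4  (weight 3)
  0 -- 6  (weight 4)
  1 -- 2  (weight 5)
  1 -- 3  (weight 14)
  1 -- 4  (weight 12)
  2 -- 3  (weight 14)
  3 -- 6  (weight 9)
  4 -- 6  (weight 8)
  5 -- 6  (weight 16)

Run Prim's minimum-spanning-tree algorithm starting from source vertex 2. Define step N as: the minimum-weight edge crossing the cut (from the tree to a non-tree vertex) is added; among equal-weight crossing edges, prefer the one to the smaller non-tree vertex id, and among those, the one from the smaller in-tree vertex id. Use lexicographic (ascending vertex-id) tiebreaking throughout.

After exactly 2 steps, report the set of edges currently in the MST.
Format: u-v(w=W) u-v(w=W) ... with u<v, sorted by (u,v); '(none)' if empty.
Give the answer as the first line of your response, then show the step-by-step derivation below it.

0-2(w=4) 0-4(w=3)

step 1: add edge 0-2 (w=4); MST = {0-2(w=4)}
step 2: add edge 0-4 (w=3); MST = {0-2(w=4) 0-4(w=3)}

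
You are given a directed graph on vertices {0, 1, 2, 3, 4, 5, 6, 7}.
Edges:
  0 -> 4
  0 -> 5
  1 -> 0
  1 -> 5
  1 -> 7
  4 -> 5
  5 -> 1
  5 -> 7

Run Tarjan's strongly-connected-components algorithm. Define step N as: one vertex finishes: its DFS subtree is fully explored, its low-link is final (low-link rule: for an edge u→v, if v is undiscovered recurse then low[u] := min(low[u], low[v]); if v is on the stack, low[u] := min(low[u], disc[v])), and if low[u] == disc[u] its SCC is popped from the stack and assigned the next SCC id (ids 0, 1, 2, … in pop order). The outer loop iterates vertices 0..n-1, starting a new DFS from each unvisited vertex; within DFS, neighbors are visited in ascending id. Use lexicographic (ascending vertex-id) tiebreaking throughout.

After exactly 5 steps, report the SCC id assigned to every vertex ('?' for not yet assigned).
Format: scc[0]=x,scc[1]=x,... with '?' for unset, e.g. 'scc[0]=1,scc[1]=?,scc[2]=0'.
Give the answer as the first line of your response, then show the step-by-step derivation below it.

scc[0]=1,scc[1]=1,scc[2]=?,scc[3]=?,scc[4]=1,scc[5]=1,scc[6]=?,scc[7]=0

step 1: low=(low[0]=0,low[1]=0,low[2]=?,low[3]=?,low[4]=1,low[5]=2,low[6]=?,low[7]=4); scc=(scc[0]=?,scc[1]=?,scc[2]=?,scc[3]=?,scc[4]=?,scc[5]=?,scc[6]=?,scc[7]=0)
step 2: low=(low[0]=0,low[1]=0,low[2]=?,low[3]=?,low[4]=1,low[5]=2,low[6]=?,low[7]=4); scc=(scc[0]=?,scc[1]=?,scc[2]=?,scc[3]=?,scc[4]=?,scc[5]=?,scc[6]=?,scc[7]=0)
step 3: low=(low[0]=0,low[1]=0,low[2]=?,low[3]=?,low[4]=1,low[5]=0,low[6]=?,low[7]=4); scc=(scc[0]=?,scc[1]=?,scc[2]=?,scc[3]=?,scc[4]=?,scc[5]=?,scc[6]=?,scc[7]=0)
step 4: low=(low[0]=0,low[1]=0,low[2]=?,low[3]=?,low[4]=0,low[5]=0,low[6]=?,low[7]=4); scc=(scc[0]=?,scc[1]=?,scc[2]=?,scc[3]=?,scc[4]=?,scc[5]=?,scc[6]=?,scc[7]=0)
step 5: low=(low[0]=0,low[1]=0,low[2]=?,low[3]=?,low[4]=0,low[5]=0,low[6]=?,low[7]=4); scc=(scc[0]=1,scc[1]=1,scc[2]=?,scc[3]=?,scc[4]=1,scc[5]=1,scc[6]=?,scc[7]=0)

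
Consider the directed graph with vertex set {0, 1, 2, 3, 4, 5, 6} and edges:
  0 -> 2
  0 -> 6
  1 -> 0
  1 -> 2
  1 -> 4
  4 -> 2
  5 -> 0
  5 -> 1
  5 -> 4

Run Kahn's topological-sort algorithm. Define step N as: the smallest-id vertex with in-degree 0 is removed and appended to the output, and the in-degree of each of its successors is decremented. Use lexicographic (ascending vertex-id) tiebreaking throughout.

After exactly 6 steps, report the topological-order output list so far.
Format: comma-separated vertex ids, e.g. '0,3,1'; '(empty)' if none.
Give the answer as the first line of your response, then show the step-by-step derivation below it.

3,5,1,0,4,2

step 1: output 3; order=[3]; indeg=(2,1,3,0,2,0,1)
step 2: output 5; order=[3,5]; indeg=(1,0,3,0,1,0,1)
step 3: output 1; order=[3,5,1]; indeg=(0,0,2,0,0,0,1)
step 4: output 0; order=[3,5,1,0]; indeg=(0,0,1,0,0,0,0)
step 5: output 4; order=[3,5,1,0,4]; indeg=(0,0,0,0,0,0,0)
step 6: output 2; order=[3,5,1,0,4,2]; indeg=(0,0,0,0,0,0,0)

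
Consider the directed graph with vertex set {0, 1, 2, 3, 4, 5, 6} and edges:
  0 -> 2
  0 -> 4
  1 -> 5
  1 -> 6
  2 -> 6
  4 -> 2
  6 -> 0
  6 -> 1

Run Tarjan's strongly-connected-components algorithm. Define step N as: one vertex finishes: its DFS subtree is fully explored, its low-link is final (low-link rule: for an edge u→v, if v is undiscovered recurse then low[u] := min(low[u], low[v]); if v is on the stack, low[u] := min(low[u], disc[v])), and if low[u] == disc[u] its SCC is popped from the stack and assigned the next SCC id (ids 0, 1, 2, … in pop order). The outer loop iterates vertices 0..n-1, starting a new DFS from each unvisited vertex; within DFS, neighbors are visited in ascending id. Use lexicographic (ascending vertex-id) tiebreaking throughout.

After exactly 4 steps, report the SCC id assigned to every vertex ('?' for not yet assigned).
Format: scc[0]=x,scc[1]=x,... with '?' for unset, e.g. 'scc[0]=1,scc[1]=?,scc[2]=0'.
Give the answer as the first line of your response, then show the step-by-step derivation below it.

scc[0]=?,scc[1]=?,scc[2]=?,scc[3]=?,scc[4]=?,scc[5]=0,scc[6]=?

step 1: low=(low[0]=0,low[1]=3,low[2]=1,low[3]=?,low[4]=?,low[5]=4,low[6]=0); scc=(scc[0]=?,scc[1]=?,scc[2]=?,scc[3]=?,scc[4]=?,scc[5]=0,scc[6]=?)
step 2: low=(low[0]=0,low[1]=2,low[2]=1,low[3]=?,low[4]=?,low[5]=4,low[6]=0); scc=(scc[0]=?,scc[1]=?,scc[2]=?,scc[3]=?,scc[4]=?,scc[5]=0,scc[6]=?)
step 3: low=(low[0]=0,low[1]=2,low[2]=1,low[3]=?,low[4]=?,low[5]=4,low[6]=0); scc=(scc[0]=?,scc[1]=?,scc[2]=?,scc[3]=?,scc[4]=?,scc[5]=0,scc[6]=?)
step 4: low=(low[0]=0,low[1]=2,low[2]=0,low[3]=?,low[4]=?,low[5]=4,low[6]=0); scc=(scc[0]=?,scc[1]=?,scc[2]=?,scc[3]=?,scc[4]=?,scc[5]=0,scc[6]=?)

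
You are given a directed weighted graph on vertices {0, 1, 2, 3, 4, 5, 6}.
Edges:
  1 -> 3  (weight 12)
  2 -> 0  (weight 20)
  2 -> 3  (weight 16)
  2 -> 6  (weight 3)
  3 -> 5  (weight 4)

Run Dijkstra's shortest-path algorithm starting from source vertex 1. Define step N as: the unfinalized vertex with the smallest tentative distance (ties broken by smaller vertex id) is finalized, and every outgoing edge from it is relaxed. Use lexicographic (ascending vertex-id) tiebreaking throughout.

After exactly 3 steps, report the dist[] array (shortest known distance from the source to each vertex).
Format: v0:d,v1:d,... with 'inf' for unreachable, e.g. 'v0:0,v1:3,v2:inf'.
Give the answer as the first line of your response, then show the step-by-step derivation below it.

v0:inf,v1:0,v2:inf,v3:12,v4:inf,v5:16,v6:inf

step 1: dist = v0:inf,v1:0,v2:inf,v3:12,v4:inf,v5:inf,v6:inf
step 2: dist = v0:inf,v1:0,v2:inf,v3:12,v4:inf,v5:16,v6:inf
step 3: dist = v0:inf,v1:0,v2:inf,v3:12,v4:inf,v5:16,v6:inf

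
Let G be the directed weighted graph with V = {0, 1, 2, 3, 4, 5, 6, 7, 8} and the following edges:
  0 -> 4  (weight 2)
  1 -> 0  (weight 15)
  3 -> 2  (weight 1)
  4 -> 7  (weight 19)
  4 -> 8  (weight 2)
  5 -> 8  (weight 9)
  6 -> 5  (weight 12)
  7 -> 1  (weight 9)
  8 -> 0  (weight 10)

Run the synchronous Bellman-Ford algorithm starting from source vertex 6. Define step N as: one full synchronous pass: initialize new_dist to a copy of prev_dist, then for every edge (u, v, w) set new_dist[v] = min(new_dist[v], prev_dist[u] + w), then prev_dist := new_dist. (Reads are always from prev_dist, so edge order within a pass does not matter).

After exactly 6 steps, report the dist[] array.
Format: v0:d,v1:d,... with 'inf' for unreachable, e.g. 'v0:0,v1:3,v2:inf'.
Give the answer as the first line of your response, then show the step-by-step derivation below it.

v0:31,v1:61,v2:inf,v3:inf,v4:33,v5:12,v6:0,v7:52,v8:21

step 1: dist = v0:inf,v1:inf,v2:inf,v3:inf,v4:inf,v5:12,v6:0,v7:inf,v8:inf
step 2: dist = v0:inf,v1:inf,v2:inf,v3:inf,v4:inf,v5:12,v6:0,v7:inf,v8:21
step 3: dist = v0:31,v1:inf,v2:inf,v3:inf,v4:inf,v5:12,v6:0,v7:inf,v8:21
step 4: dist = v0:31,v1:inf,v2:inf,v3:inf,v4:33,v5:12,v6:0,v7:inf,v8:21
step 5: dist = v0:31,v1:inf,v2:inf,v3:inf,v4:33,v5:12,v6:0,v7:52,v8:21
step 6: dist = v0:31,v1:61,v2:inf,v3:inf,v4:33,v5:12,v6:0,v7:52,v8:21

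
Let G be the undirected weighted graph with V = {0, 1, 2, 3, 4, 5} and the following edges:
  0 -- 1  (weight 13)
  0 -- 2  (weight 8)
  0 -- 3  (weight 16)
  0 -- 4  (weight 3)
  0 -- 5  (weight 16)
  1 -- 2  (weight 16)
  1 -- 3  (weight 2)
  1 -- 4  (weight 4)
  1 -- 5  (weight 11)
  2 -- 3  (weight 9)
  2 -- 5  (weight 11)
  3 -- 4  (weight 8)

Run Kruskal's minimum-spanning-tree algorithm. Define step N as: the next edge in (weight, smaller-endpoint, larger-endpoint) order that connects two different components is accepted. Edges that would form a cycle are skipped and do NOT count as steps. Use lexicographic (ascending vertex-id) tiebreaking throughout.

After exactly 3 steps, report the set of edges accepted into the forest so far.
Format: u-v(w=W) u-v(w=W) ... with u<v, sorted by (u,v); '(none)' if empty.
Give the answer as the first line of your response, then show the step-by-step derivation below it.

0-4(w=3) 1-3(w=2) 1-4(w=4)

step 1: add edge 1-3 (w=2); MST = {1-3(w=2)}
step 2: add edge 0-4 (w=3); MST = {0-4(w=3) 1-3(w=2)}
step 3: add edge 1-4 (w=4); MST = {0-4(w=3) 1-3(w=2) 1-4(w=4)}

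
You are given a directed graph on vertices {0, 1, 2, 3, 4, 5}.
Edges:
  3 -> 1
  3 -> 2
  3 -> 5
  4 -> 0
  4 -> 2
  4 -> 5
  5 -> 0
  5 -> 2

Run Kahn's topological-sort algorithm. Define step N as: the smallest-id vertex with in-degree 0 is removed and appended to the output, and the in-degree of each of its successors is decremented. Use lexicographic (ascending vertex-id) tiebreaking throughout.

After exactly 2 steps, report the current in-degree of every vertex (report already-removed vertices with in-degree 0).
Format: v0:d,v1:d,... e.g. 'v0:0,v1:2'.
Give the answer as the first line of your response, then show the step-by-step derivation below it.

v0:2,v1:0,v2:2,v3:0,v4:0,v5:1

step 1: output 3; order=[3]; indeg=(2,0,2,0,0,1)
step 2: output 1; order=[3,1]; indeg=(2,0,2,0,0,1)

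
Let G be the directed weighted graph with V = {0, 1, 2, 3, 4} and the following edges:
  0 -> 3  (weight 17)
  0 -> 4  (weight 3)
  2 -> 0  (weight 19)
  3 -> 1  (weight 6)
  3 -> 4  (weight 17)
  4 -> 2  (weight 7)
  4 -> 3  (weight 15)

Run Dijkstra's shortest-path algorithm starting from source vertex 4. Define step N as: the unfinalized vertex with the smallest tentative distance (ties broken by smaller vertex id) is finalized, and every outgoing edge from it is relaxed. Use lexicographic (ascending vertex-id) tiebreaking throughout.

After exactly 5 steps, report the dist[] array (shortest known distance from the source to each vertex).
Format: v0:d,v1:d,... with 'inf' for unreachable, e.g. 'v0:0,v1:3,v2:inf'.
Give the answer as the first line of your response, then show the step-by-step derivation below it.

v0:26,v1:21,v2:7,v3:15,v4:0

step 1: dist = v0:inf,v1:inf,v2:7,v3:15,v4:0
step 2: dist = v0:26,v1:inf,v2:7,v3:15,v4:0
step 3: dist = v0:26,v1:21,v2:7,v3:15,v4:0
step 4: dist = v0:26,v1:21,v2:7,v3:15,v4:0
step 5: dist = v0:26,v1:21,v2:7,v3:15,v4:0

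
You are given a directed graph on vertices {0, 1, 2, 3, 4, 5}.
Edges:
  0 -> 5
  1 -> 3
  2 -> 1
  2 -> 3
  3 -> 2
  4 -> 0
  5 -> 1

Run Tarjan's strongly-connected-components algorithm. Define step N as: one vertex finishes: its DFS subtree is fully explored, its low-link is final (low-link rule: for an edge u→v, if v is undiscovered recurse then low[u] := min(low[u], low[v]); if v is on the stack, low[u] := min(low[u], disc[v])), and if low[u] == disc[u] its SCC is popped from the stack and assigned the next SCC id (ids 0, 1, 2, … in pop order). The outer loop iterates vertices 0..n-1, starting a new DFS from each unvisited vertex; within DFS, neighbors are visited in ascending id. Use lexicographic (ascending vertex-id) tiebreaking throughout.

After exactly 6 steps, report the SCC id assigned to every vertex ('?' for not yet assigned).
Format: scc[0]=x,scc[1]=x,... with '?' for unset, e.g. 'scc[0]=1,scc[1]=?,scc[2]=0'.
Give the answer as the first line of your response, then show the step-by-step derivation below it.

scc[0]=2,scc[1]=0,scc[2]=0,scc[3]=0,scc[4]=3,scc[5]=1

step 1: low=(low[0]=0,low[1]=2,low[2]=2,low[3]=3,low[4]=?,low[5]=1); scc=(scc[0]=?,scc[1]=?,scc[2]=?,scc[3]=?,scc[4]=?,scc[5]=?)
step 2: low=(low[0]=0,low[1]=2,low[2]=2,low[3]=2,low[4]=?,low[5]=1); scc=(scc[0]=?,scc[1]=?,scc[2]=?,scc[3]=?,scc[4]=?,scc[5]=?)
step 3: low=(low[0]=0,low[1]=2,low[2]=2,low[3]=2,low[4]=?,low[5]=1); scc=(scc[0]=?,scc[1]=0,scc[2]=0,scc[3]=0,scc[4]=?,scc[5]=?)
step 4: low=(low[0]=0,low[1]=2,low[2]=2,low[3]=2,low[4]=?,low[5]=1); scc=(scc[0]=?,scc[1]=0,scc[2]=0,scc[3]=0,scc[4]=?,scc[5]=1)
step 5: low=(low[0]=0,low[1]=2,low[2]=2,low[3]=2,low[4]=?,low[5]=1); scc=(scc[0]=2,scc[1]=0,scc[2]=0,scc[3]=0,scc[4]=?,scc[5]=1)
step 6: low=(low[0]=0,low[1]=2,low[2]=2,low[3]=2,low[4]=5,low[5]=1); scc=(scc[0]=2,scc[1]=0,scc[2]=0,scc[3]=0,scc[4]=3,scc[5]=1)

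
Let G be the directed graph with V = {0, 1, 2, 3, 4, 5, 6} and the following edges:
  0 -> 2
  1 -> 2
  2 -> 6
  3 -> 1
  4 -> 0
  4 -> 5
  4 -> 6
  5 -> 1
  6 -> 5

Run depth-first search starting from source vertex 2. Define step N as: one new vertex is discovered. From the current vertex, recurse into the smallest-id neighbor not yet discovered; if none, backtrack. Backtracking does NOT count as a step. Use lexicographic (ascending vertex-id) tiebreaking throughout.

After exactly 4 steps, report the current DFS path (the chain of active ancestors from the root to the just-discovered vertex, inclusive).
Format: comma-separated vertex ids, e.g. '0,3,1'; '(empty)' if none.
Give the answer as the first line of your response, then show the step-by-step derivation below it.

2,6,5,1

step 1: discover 2; path=2; order=2
step 2: discover 6; path=2>6; order=2,6
step 3: discover 5; path=2>6>5; order=2,6,5
step 4: discover 1; path=2>6>5>1; order=2,6,5,1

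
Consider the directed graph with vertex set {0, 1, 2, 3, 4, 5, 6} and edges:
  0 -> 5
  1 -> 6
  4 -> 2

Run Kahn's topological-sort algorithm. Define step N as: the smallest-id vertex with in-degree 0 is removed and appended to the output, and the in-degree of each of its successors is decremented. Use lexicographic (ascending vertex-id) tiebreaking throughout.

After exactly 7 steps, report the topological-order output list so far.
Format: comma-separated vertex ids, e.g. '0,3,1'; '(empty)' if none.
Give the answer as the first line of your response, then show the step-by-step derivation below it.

0,1,3,4,2,5,6

step 1: output 0; order=[0]; indeg=(0,0,1,0,0,0,1)
step 2: output 1; order=[0,1]; indeg=(0,0,1,0,0,0,0)
step 3: output 3; order=[0,1,3]; indeg=(0,0,1,0,0,0,0)
step 4: output 4; order=[0,1,3,4]; indeg=(0,0,0,0,0,0,0)
step 5: output 2; order=[0,1,3,4,2]; indeg=(0,0,0,0,0,0,0)
step 6: output 5; order=[0,1,3,4,2,5]; indeg=(0,0,0,0,0,0,0)
step 7: output 6; order=[0,1,3,4,2,5,6]; indeg=(0,0,0,0,0,0,0)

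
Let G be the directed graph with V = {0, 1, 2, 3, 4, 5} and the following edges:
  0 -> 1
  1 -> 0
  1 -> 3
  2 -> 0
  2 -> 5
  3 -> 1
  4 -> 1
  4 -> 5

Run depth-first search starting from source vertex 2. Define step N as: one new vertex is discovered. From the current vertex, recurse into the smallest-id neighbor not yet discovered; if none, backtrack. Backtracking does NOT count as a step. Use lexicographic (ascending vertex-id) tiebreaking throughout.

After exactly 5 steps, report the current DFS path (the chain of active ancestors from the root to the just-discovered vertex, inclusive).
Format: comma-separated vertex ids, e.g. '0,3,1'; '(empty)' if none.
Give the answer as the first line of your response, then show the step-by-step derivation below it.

2,5

step 1: discover 2; path=2; order=2
step 2: discover 0; path=2>0; order=2,0
step 3: discover 1; path=2>0>1; order=2,0,1
step 4: discover 3; path=2>0>1>3; order=2,0,1,3
step 5: discover 5; path=2>5; order=2,0,1,3,5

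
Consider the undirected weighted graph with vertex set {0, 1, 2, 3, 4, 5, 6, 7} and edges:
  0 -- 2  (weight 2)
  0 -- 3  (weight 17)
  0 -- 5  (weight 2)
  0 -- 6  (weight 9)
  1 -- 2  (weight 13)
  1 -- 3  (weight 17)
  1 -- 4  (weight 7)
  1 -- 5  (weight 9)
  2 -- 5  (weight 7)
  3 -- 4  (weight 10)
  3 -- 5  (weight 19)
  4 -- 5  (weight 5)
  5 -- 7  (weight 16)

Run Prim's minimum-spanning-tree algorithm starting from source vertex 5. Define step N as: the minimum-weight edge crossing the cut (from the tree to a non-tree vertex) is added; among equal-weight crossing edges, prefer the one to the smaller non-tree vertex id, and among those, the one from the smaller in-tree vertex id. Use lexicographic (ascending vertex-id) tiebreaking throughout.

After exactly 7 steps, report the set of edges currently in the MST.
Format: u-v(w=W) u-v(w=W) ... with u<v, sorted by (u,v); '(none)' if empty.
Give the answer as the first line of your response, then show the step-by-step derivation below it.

0-2(w=2) 0-5(w=2) 0-6(w=9) 1-4(w=7) 3-4(w=10) 4-5(w=5) 5-7(w=16)

step 1: add edge 0-5 (w=2); MST = {0-5(w=2)}
step 2: add edge 0-2 (w=2); MST = {0-2(w=2) 0-5(w=2)}
step 3: add edge 4-5 (w=5); MST = {0-2(w=2) 0-5(w=2) 4-5(w=5)}
step 4: add edge 1-4 (w=7); MST = {0-2(w=2) 0-5(w=2) 1-4(w=7) 4-5(w=5)}
step 5: add edge 0-6 (w=9); MST = {0-2(w=2) 0-5(w=2) 0-6(w=9) 1-4(w=7) 4-5(w=5)}
step 6: add edge 3-4 (w=10); MST = {0-2(w=2) 0-5(w=2) 0-6(w=9) 1-4(w=7) 3-4(w=10) 4-5(w=5)}
step 7: add edge 5-7 (w=16); MST = {0-2(w=2) 0-5(w=2) 0-6(w=9) 1-4(w=7) 3-4(w=10) 4-5(w=5) 5-7(w=16)}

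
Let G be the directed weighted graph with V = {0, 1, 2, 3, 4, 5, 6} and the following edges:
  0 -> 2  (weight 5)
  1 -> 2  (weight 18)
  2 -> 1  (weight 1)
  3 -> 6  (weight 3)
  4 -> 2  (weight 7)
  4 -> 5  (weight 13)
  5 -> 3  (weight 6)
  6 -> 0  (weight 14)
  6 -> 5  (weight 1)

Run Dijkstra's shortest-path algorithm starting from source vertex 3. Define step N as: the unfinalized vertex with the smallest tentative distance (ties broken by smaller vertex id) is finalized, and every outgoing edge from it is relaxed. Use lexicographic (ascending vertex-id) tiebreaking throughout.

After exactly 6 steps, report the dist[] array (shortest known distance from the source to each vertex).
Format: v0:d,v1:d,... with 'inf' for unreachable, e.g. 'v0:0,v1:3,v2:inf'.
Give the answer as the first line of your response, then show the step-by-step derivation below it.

v0:17,v1:23,v2:22,v3:0,v4:inf,v5:4,v6:3

step 1: dist = v0:inf,v1:inf,v2:inf,v3:0,v4:inf,v5:inf,v6:3
step 2: dist = v0:17,v1:inf,v2:inf,v3:0,v4:inf,v5:4,v6:3
step 3: dist = v0:17,v1:inf,v2:inf,v3:0,v4:inf,v5:4,v6:3
step 4: dist = v0:17,v1:inf,v2:22,v3:0,v4:inf,v5:4,v6:3
step 5: dist = v0:17,v1:23,v2:22,v3:0,v4:inf,v5:4,v6:3
step 6: dist = v0:17,v1:23,v2:22,v3:0,v4:inf,v5:4,v6:3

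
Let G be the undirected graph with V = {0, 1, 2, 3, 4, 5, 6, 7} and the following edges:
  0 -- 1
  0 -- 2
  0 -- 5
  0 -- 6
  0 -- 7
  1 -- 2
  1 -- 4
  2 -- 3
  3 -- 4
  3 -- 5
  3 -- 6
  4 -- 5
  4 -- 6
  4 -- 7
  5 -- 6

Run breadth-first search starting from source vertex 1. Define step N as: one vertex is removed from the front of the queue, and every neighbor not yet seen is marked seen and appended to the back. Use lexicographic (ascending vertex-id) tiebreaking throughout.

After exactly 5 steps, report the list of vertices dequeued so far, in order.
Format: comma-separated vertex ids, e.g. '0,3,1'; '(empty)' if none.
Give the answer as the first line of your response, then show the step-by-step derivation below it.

1,0,2,4,5

step 1: dequeue 1; queue=[0,2,4]; order=1
step 2: dequeue 0; queue=[2,4,5,6,7]; order=1,0
step 3: dequeue 2; queue=[4,5,6,7,3]; order=1,0,2
step 4: dequeue 4; queue=[5,6,7,3]; order=1,0,2,4
step 5: dequeue 5; queue=[6,7,3]; order=1,0,2,4,5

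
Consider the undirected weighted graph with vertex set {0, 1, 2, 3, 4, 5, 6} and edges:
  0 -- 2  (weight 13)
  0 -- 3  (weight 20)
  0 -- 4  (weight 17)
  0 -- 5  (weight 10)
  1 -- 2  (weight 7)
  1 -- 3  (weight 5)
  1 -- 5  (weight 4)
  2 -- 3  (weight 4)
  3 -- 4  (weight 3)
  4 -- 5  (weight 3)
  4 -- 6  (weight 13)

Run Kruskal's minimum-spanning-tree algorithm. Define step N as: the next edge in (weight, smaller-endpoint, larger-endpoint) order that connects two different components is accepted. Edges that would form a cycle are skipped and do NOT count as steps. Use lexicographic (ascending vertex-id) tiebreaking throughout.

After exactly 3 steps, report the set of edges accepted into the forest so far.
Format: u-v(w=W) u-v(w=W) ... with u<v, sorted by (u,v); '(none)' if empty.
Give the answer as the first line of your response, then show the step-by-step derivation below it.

1-5(w=4) 3-4(w=3) 4-5(w=3)

step 1: add edge 3-4 (w=3); MST = {3-4(w=3)}
step 2: add edge 4-5 (w=3); MST = {3-4(w=3) 4-5(w=3)}
step 3: add edge 1-5 (w=4); MST = {1-5(w=4) 3-4(w=3) 4-5(w=3)}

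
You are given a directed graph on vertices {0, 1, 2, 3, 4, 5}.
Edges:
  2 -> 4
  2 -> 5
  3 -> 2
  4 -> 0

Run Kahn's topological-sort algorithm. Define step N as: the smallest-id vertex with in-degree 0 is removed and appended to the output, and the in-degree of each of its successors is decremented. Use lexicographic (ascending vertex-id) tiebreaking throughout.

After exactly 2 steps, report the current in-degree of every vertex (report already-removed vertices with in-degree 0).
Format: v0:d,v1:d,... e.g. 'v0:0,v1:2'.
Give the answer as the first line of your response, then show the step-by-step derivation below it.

v0:1,v1:0,v2:0,v3:0,v4:1,v5:1

step 1: output 1; order=[1]; indeg=(1,0,1,0,1,1)
step 2: output 3; order=[1,3]; indeg=(1,0,0,0,1,1)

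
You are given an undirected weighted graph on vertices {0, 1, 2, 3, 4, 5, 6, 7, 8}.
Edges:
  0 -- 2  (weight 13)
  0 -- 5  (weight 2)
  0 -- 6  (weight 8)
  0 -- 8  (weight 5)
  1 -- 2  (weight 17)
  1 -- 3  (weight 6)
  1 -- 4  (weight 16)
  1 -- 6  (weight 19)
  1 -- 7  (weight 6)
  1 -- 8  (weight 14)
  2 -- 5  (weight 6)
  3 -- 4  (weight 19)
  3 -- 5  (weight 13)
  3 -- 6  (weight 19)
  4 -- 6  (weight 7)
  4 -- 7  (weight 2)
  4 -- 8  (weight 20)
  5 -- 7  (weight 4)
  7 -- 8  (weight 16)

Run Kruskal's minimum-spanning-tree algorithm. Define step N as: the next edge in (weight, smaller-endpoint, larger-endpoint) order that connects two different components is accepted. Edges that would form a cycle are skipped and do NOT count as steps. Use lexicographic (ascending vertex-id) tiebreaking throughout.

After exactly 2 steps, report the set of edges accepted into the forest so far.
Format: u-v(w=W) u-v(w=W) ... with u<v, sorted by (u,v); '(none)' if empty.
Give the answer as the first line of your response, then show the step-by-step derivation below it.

0-5(w=2) 4-7(w=2)

step 1: add edge 0-5 (w=2); MST = {0-5(w=2)}
step 2: add edge 4-7 (w=2); MST = {0-5(w=2) 4-7(w=2)}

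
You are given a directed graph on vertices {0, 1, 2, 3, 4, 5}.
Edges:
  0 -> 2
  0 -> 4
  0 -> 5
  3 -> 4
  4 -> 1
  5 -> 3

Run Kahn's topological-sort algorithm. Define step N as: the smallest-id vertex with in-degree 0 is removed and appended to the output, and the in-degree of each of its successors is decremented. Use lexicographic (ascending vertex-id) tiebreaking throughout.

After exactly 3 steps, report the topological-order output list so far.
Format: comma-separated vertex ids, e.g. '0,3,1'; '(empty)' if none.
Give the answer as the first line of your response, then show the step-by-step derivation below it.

0,2,5

step 1: output 0; order=[0]; indeg=(0,1,0,1,1,0)
step 2: output 2; order=[0,2]; indeg=(0,1,0,1,1,0)
step 3: output 5; order=[0,2,5]; indeg=(0,1,0,0,1,0)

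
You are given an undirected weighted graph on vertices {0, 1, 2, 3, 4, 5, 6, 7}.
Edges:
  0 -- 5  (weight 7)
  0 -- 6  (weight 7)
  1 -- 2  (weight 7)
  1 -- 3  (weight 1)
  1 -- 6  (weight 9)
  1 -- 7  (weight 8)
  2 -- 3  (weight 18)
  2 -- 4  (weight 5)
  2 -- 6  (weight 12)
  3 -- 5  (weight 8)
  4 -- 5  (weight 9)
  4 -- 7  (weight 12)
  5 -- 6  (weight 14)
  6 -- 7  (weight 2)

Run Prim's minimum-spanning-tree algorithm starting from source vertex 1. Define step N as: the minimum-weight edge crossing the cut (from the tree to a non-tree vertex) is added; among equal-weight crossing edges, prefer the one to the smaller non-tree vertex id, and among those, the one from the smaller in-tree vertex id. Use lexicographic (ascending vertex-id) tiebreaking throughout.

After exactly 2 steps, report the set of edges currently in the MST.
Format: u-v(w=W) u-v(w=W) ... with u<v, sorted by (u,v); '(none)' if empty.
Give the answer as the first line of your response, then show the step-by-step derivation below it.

1-2(w=7) 1-3(w=1)

step 1: add edge 1-3 (w=1); MST = {1-3(w=1)}
step 2: add edge 1-2 (w=7); MST = {1-2(w=7) 1-3(w=1)}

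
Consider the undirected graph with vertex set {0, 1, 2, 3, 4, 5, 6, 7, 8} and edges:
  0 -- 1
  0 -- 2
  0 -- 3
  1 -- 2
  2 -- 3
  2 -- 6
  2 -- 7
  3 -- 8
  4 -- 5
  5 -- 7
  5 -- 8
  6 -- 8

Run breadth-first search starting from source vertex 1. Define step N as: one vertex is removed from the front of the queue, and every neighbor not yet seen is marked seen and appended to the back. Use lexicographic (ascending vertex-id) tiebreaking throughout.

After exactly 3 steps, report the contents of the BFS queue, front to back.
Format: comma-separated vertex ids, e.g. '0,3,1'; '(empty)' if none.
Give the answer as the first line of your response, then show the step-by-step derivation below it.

3,6,7

step 1: dequeue 1; queue=[0,2]; order=1
step 2: dequeue 0; queue=[2,3]; order=1,0
step 3: dequeue 2; queue=[3,6,7]; order=1,0,2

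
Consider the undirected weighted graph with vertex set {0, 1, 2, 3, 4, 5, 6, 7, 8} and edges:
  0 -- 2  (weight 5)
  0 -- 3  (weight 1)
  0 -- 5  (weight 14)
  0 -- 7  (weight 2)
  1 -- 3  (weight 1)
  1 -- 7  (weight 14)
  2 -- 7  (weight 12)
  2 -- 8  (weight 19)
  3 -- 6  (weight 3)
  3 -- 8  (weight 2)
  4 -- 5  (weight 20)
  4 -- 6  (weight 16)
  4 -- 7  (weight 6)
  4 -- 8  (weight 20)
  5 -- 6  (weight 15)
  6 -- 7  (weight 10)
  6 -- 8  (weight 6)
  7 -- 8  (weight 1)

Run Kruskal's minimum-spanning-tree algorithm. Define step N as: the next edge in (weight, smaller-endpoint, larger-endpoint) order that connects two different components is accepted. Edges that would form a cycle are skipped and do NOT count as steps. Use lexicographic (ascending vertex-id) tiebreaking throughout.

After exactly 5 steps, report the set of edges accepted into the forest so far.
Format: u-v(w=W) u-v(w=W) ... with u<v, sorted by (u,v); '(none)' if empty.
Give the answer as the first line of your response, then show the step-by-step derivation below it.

0-3(w=1) 0-7(w=2) 1-3(w=1) 3-6(w=3) 7-8(w=1)

step 1: add edge 0-3 (w=1); MST = {0-3(w=1)}
step 2: add edge 1-3 (w=1); MST = {0-3(w=1) 1-3(w=1)}
step 3: add edge 7-8 (w=1); MST = {0-3(w=1) 1-3(w=1) 7-8(w=1)}
step 4: add edge 0-7 (w=2); MST = {0-3(w=1) 0-7(w=2) 1-3(w=1) 7-8(w=1)}
step 5: add edge 3-6 (w=3); MST = {0-3(w=1) 0-7(w=2) 1-3(w=1) 3-6(w=3) 7-8(w=1)}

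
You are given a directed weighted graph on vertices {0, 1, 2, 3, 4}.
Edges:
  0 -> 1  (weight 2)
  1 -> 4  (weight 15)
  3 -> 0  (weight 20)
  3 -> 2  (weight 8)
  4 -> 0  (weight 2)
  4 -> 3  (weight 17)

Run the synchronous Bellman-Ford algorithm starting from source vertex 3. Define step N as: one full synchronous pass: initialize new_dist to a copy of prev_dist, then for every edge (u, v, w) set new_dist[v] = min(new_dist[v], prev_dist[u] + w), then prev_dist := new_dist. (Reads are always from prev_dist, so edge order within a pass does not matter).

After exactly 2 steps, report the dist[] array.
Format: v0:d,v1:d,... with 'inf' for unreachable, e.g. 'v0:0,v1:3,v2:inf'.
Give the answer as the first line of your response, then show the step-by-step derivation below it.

v0:20,v1:22,v2:8,v3:0,v4:inf

step 1: dist = v0:20,v1:inf,v2:8,v3:0,v4:inf
step 2: dist = v0:20,v1:22,v2:8,v3:0,v4:inf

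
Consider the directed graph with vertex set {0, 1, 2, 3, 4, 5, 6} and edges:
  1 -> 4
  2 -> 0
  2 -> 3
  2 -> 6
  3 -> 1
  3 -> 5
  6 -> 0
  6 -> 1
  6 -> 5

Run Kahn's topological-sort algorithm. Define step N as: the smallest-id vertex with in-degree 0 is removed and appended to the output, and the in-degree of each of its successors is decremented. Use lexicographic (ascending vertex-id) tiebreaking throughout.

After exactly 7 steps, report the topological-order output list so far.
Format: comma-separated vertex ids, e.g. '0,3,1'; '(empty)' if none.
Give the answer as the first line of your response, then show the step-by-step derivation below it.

2,3,6,0,1,4,5

step 1: output 2; order=[2]; indeg=(1,2,0,0,1,2,0)
step 2: output 3; order=[2,3]; indeg=(1,1,0,0,1,1,0)
step 3: output 6; order=[2,3,6]; indeg=(0,0,0,0,1,0,0)
step 4: output 0; order=[2,3,6,0]; indeg=(0,0,0,0,1,0,0)
step 5: output 1; order=[2,3,6,0,1]; indeg=(0,0,0,0,0,0,0)
step 6: output 4; order=[2,3,6,0,1,4]; indeg=(0,0,0,0,0,0,0)
step 7: output 5; order=[2,3,6,0,1,4,5]; indeg=(0,0,0,0,0,0,0)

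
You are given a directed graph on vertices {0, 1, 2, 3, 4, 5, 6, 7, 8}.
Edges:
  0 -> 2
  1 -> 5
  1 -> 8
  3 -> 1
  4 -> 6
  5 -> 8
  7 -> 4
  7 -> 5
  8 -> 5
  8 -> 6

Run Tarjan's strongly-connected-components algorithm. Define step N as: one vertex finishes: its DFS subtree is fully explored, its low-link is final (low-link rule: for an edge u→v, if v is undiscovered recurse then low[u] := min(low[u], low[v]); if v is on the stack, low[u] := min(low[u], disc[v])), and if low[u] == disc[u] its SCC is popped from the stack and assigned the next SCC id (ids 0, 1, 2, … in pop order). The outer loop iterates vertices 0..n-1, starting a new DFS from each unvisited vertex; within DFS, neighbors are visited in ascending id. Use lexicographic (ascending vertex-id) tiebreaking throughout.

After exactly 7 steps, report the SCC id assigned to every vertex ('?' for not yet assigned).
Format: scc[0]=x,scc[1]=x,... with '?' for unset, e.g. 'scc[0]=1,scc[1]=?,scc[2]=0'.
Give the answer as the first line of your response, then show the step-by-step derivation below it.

scc[0]=1,scc[1]=4,scc[2]=0,scc[3]=5,scc[4]=?,scc[5]=3,scc[6]=2,scc[7]=?,scc[8]=3

step 1: low=(low[0]=0,low[1]=?,low[2]=1,low[3]=?,low[4]=?,low[5]=?,low[6]=?,low[7]=?,low[8]=?); scc=(scc[0]=?,scc[1]=?,scc[2]=0,scc[3]=?,scc[4]=?,scc[5]=?,scc[6]=?,scc[7]=?,scc[8]=?)
step 2: low=(low[0]=0,low[1]=?,low[2]=1,low[3]=?,low[4]=?,low[5]=?,low[6]=?,low[7]=?,low[8]=?); scc=(scc[0]=1,scc[1]=?,scc[2]=0,scc[3]=?,scc[4]=?,scc[5]=?,scc[6]=?,scc[7]=?,scc[8]=?)
step 3: low=(low[0]=0,low[1]=2,low[2]=1,low[3]=?,low[4]=?,low[5]=3,low[6]=5,low[7]=?,low[8]=3); scc=(scc[0]=1,scc[1]=?,scc[2]=0,scc[3]=?,scc[4]=?,scc[5]=?,scc[6]=2,scc[7]=?,scc[8]=?)
step 4: low=(low[0]=0,low[1]=2,low[2]=1,low[3]=?,low[4]=?,low[5]=3,low[6]=5,low[7]=?,low[8]=3); scc=(scc[0]=1,scc[1]=?,scc[2]=0,scc[3]=?,scc[4]=?,scc[5]=?,scc[6]=2,scc[7]=?,scc[8]=?)
step 5: low=(low[0]=0,low[1]=2,low[2]=1,low[3]=?,low[4]=?,low[5]=3,low[6]=5,low[7]=?,low[8]=3); scc=(scc[0]=1,scc[1]=?,scc[2]=0,scc[3]=?,scc[4]=?,scc[5]=3,scc[6]=2,scc[7]=?,scc[8]=3)
step 6: low=(low[0]=0,low[1]=2,low[2]=1,low[3]=?,low[4]=?,low[5]=3,low[6]=5,low[7]=?,low[8]=3); scc=(scc[0]=1,scc[1]=4,scc[2]=0,scc[3]=?,scc[4]=?,scc[5]=3,scc[6]=2,scc[7]=?,scc[8]=3)
step 7: low=(low[0]=0,low[1]=2,low[2]=1,low[3]=6,low[4]=?,low[5]=3,low[6]=5,low[7]=?,low[8]=3); scc=(scc[0]=1,scc[1]=4,scc[2]=0,scc[3]=5,scc[4]=?,scc[5]=3,scc[6]=2,scc[7]=?,scc[8]=3)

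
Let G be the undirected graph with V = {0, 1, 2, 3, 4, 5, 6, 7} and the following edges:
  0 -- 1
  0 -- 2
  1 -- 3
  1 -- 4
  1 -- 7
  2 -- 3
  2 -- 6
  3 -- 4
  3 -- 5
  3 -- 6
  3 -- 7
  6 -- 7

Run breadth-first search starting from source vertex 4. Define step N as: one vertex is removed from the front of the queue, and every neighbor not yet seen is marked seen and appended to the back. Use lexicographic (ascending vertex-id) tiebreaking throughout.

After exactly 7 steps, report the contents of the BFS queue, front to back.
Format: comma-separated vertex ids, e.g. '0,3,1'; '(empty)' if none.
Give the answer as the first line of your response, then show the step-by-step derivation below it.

6

step 1: dequeue 4; queue=[1,3]; order=4
step 2: dequeue 1; queue=[3,0,7]; order=4,1
step 3: dequeue 3; queue=[0,7,2,5,6]; order=4,1,3
step 4: dequeue 0; queue=[7,2,5,6]; order=4,1,3,0
step 5: dequeue 7; queue=[2,5,6]; order=4,1,3,0,7
step 6: dequeue 2; queue=[5,6]; order=4,1,3,0,7,2
step 7: dequeue 5; queue=[6]; order=4,1,3,0,7,2,5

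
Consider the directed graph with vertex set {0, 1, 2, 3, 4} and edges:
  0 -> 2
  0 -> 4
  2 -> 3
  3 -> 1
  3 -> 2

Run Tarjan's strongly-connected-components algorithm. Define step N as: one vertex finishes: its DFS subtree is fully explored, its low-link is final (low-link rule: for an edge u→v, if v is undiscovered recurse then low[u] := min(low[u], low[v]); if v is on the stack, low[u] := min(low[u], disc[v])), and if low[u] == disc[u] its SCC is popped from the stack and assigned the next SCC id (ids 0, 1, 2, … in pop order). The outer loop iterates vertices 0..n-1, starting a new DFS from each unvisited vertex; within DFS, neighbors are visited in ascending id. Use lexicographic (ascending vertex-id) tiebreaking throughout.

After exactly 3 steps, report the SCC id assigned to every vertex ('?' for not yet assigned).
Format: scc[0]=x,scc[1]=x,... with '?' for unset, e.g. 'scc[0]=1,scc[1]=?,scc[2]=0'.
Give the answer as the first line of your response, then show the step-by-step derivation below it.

scc[0]=?,scc[1]=0,scc[2]=1,scc[3]=1,scc[4]=?

step 1: low=(low[0]=0,low[1]=3,low[2]=1,low[3]=2,low[4]=?); scc=(scc[0]=?,scc[1]=0,scc[2]=?,scc[3]=?,scc[4]=?)
step 2: low=(low[0]=0,low[1]=3,low[2]=1,low[3]=1,low[4]=?); scc=(scc[0]=?,scc[1]=0,scc[2]=?,scc[3]=?,scc[4]=?)
step 3: low=(low[0]=0,low[1]=3,low[2]=1,low[3]=1,low[4]=?); scc=(scc[0]=?,scc[1]=0,scc[2]=1,scc[3]=1,scc[4]=?)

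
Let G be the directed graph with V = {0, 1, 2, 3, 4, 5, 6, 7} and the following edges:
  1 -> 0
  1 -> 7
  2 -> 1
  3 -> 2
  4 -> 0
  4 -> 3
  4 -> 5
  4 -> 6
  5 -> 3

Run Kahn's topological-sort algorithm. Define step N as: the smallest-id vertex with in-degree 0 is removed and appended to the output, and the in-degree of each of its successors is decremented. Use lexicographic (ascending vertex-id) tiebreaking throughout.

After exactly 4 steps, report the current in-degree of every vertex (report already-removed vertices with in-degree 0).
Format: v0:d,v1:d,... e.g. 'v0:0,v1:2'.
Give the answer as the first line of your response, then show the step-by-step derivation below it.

v0:1,v1:0,v2:0,v3:0,v4:0,v5:0,v6:0,v7:1

step 1: output 4; order=[4]; indeg=(1,1,1,1,0,0,0,1)
step 2: output 5; order=[4,5]; indeg=(1,1,1,0,0,0,0,1)
step 3: output 3; order=[4,5,3]; indeg=(1,1,0,0,0,0,0,1)
step 4: output 2; order=[4,5,3,2]; indeg=(1,0,0,0,0,0,0,1)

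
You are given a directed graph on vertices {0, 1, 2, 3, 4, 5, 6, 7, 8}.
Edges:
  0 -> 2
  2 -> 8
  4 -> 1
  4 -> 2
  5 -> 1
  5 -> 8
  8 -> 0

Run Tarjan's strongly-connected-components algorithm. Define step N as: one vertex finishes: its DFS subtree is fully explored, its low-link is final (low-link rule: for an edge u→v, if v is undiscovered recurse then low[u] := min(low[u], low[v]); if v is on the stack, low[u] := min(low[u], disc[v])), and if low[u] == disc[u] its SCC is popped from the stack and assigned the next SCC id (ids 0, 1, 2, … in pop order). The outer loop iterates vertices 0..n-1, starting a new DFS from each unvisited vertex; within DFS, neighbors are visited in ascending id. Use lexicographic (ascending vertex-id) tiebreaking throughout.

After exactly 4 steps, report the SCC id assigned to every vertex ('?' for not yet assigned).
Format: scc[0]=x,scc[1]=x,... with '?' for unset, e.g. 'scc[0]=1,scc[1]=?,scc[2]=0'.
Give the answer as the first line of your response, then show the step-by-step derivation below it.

scc[0]=0,scc[1]=1,scc[2]=0,scc[3]=?,scc[4]=?,scc[5]=?,scc[6]=?,scc[7]=?,scc[8]=0

step 1: low=(low[0]=0,low[1]=?,low[2]=1,low[3]=?,low[4]=?,low[5]=?,low[6]=?,low[7]=?,low[8]=0); scc=(scc[0]=?,scc[1]=?,scc[2]=?,scc[3]=?,scc[4]=?,scc[5]=?,scc[6]=?,scc[7]=?,scc[8]=?)
step 2: low=(low[0]=0,low[1]=?,low[2]=0,low[3]=?,low[4]=?,low[5]=?,low[6]=?,low[7]=?,low[8]=0); scc=(scc[0]=?,scc[1]=?,scc[2]=?,scc[3]=?,scc[4]=?,scc[5]=?,scc[6]=?,scc[7]=?,scc[8]=?)
step 3: low=(low[0]=0,low[1]=?,low[2]=0,low[3]=?,low[4]=?,low[5]=?,low[6]=?,low[7]=?,low[8]=0); scc=(scc[0]=0,scc[1]=?,scc[2]=0,scc[3]=?,scc[4]=?,scc[5]=?,scc[6]=?,scc[7]=?,scc[8]=0)
step 4: low=(low[0]=0,low[1]=3,low[2]=0,low[3]=?,low[4]=?,low[5]=?,low[6]=?,low[7]=?,low[8]=0); scc=(scc[0]=0,scc[1]=1,scc[2]=0,scc[3]=?,scc[4]=?,scc[5]=?,scc[6]=?,scc[7]=?,scc[8]=0)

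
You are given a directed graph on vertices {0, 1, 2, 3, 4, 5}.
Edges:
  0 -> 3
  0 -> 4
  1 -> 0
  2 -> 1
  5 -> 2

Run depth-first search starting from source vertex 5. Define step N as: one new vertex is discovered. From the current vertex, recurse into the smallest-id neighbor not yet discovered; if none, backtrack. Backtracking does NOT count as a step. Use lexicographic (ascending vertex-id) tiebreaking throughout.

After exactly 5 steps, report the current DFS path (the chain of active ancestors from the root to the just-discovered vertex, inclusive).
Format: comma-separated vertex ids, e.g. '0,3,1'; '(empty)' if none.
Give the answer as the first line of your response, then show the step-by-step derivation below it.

5,2,1,0,3

step 1: discover 5; path=5; order=5
step 2: discover 2; path=5>2; order=5,2
step 3: discover 1; path=5>2>1; order=5,2,1
step 4: discover 0; path=5>2>1>0; order=5,2,1,0
step 5: discover 3; path=5>2>1>0>3; order=5,2,1,0,3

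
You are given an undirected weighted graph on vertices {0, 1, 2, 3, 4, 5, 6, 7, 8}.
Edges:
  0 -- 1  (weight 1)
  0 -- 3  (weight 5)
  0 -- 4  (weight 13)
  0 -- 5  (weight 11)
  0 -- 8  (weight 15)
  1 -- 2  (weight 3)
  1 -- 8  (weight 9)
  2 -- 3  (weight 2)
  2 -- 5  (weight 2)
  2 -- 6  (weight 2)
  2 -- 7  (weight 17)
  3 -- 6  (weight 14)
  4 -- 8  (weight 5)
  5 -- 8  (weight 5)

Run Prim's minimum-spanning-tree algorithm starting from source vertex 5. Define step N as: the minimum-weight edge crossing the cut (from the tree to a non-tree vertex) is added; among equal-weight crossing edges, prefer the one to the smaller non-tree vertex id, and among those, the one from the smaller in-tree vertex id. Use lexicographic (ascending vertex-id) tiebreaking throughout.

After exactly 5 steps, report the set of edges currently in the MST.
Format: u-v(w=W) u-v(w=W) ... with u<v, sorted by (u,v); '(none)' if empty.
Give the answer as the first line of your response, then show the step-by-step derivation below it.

0-1(w=1) 1-2(w=3) 2-3(w=2) 2-5(w=2) 2-6(w=2)

step 1: add edge 2-5 (w=2); MST = {2-5(w=2)}
step 2: add edge 2-3 (w=2); MST = {2-3(w=2) 2-5(w=2)}
step 3: add edge 2-6 (w=2); MST = {2-3(w=2) 2-5(w=2) 2-6(w=2)}
step 4: add edge 1-2 (w=3); MST = {1-2(w=3) 2-3(w=2) 2-5(w=2) 2-6(w=2)}
step 5: add edge 0-1 (w=1); MST = {0-1(w=1) 1-2(w=3) 2-3(w=2) 2-5(w=2) 2-6(w=2)}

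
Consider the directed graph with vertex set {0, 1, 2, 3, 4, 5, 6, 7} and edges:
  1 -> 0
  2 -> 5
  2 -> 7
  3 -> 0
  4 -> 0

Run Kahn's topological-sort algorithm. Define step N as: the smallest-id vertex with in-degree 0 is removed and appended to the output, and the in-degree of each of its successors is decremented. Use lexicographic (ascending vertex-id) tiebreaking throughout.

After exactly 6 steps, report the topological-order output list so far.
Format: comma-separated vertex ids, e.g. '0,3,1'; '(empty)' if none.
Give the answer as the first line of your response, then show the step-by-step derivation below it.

1,2,3,4,0,5

step 1: output 1; order=[1]; indeg=(2,0,0,0,0,1,0,1)
step 2: output 2; order=[1,2]; indeg=(2,0,0,0,0,0,0,0)
step 3: output 3; order=[1,2,3]; indeg=(1,0,0,0,0,0,0,0)
step 4: output 4; order=[1,2,3,4]; indeg=(0,0,0,0,0,0,0,0)
step 5: output 0; order=[1,2,3,4,0]; indeg=(0,0,0,0,0,0,0,0)
step 6: output 5; order=[1,2,3,4,0,5]; indeg=(0,0,0,0,0,0,0,0)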